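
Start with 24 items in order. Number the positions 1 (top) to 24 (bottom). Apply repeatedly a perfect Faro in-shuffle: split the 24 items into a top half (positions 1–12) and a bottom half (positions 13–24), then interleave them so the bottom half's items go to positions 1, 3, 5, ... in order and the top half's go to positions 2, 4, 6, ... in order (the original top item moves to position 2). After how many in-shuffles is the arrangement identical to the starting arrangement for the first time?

The in-shuffle permutes the 24 positions with cycle lengths [4, 20].
Every item is home exactly when every cycle has completed a whole number of laps, i.e. after lcm(4, 20) = 20 in-shuffles.

20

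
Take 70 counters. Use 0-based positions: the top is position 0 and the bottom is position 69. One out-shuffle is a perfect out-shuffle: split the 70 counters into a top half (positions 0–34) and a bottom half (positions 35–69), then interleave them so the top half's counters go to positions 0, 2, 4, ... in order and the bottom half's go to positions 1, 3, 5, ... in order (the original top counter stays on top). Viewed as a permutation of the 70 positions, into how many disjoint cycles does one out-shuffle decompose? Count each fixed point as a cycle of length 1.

Trace each unvisited position around until it returns:
(0) (1 2 4 8 16 32 ... len 22) (3 6 12 24 48 27 ... len 11) (5 10 20 40 11 22 ... len 22) (15 30 60 51 33 66 ... len 11) (23 46) (69)
7 cycles in total.

7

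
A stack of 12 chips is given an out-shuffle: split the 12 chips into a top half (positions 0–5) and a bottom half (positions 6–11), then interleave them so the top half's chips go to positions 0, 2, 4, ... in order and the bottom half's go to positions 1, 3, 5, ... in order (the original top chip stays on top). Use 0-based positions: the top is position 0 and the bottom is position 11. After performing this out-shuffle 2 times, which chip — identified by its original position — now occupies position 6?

Work backwards from position 6, undoing one out-shuffle at a time:
6 ← 3 ← 7
So the chip now at position 6 started at position 7.

7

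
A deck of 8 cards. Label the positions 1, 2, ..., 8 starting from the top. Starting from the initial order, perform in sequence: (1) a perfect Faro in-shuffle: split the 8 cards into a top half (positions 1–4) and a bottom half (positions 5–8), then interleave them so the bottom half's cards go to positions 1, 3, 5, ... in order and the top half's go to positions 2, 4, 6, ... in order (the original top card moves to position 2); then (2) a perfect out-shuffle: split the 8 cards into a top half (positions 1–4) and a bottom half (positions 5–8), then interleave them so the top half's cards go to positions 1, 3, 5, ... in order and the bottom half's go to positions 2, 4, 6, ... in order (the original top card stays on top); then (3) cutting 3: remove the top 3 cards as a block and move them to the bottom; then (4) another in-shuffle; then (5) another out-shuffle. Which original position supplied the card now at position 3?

Undo the operations in reverse order, starting from position 3:
  undo op 5 (out-shuffle, from top half): 3 ← 2
  undo op 4 (in-shuffle, from top half): 2 ← 1
  undo op 3 (cut 3): 1 ← 4
  undo op 2 (out-shuffle, from bottom half): 4 ← 6
  undo op 1 (in-shuffle, from top half): 6 ← 3
So the card at position 3 came from original position 3.

3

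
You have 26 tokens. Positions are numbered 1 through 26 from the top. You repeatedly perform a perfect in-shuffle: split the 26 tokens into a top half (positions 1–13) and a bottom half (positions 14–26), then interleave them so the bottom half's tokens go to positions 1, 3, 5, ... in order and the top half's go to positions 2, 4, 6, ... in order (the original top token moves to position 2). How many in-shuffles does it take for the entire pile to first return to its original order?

The in-shuffle permutes the 26 positions with cycle lengths [2, 6, 18].
Every token is home exactly when every cycle has completed a whole number of laps, i.e. after lcm(2, 6, 18) = 18 in-shuffles.

18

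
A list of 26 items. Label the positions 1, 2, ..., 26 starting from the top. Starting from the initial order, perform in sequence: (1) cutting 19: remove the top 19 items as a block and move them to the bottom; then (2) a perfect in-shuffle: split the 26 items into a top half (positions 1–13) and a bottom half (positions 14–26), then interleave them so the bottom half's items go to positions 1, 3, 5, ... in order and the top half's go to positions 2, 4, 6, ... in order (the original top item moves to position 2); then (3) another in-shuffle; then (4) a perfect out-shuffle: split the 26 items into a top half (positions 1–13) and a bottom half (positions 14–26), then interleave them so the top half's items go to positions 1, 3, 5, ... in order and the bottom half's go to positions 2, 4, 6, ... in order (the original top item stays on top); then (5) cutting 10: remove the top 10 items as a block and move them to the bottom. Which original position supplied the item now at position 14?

Undo the operations in reverse order, starting from position 14:
  undo op 5 (cut 10): 14 ← 24
  undo op 4 (out-shuffle, from bottom half): 24 ← 25
  undo op 3 (in-shuffle, from bottom half): 25 ← 26
  undo op 2 (in-shuffle, from top half): 26 ← 13
  undo op 1 (cut 19): 13 ← 6
So the item at position 14 came from original position 6.

6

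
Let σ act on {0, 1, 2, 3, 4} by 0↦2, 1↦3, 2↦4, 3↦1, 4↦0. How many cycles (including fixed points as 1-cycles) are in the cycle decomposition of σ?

Cycle decomposition: (0 2 4) (1 3).
2 cycles.

2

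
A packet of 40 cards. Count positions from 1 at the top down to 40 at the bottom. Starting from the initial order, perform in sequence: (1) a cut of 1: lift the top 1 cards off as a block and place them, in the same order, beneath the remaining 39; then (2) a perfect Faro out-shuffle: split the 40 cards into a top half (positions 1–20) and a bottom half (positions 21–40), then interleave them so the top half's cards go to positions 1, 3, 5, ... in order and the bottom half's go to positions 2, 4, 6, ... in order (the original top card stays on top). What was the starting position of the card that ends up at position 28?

35

Undo the operations in reverse order, starting from position 28:
  undo op 2 (out-shuffle, from bottom half): 28 ← 34
  undo op 1 (cut 1): 34 ← 35
So the card at position 28 came from original position 35.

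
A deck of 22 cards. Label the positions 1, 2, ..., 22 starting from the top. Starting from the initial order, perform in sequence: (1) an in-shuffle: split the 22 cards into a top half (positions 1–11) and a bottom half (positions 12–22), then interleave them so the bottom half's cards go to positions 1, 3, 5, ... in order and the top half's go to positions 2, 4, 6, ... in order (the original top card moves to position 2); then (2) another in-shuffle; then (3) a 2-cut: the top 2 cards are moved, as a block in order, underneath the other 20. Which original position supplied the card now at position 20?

Undo the operations in reverse order, starting from position 20:
  undo op 3 (cut 2): 20 ← 22
  undo op 2 (in-shuffle, from top half): 22 ← 11
  undo op 1 (in-shuffle, from bottom half): 11 ← 17
So the card at position 20 came from original position 17.

17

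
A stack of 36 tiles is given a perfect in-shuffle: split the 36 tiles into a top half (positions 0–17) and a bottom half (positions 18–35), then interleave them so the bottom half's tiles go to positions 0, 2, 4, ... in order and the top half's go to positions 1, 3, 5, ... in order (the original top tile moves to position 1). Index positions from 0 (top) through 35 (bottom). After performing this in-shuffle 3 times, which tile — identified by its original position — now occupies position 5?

9

Work backwards from position 5, undoing one in-shuffle at a time:
5 ← 2 ← 19 ← 9
So the tile now at position 5 started at position 9.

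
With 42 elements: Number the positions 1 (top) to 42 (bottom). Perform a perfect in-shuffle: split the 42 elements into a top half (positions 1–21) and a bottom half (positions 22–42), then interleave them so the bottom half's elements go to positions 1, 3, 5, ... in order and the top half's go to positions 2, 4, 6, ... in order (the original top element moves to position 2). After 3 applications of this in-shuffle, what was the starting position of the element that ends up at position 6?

Work backwards from position 6, undoing one in-shuffle at a time:
6 ← 3 ← 23 ← 33
So the element now at position 6 started at position 33.

33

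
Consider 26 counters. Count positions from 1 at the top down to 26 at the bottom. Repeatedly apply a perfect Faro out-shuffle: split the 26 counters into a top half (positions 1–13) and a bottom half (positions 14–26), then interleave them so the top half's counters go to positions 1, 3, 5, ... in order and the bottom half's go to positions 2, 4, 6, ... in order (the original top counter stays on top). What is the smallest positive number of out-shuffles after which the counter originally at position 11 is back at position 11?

Follow position 11 under repeated out-shuffles:
11 → 21 → 16 → 6 → 11
It first returns after 4 out-shuffles.

4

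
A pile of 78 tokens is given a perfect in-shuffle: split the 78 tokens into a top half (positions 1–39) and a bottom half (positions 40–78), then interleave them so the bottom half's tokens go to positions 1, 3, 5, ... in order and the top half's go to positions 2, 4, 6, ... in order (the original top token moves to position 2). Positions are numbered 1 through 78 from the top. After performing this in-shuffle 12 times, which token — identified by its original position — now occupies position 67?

1

Work backwards from position 67, undoing one in-shuffle at a time:
67 ← 73 ← 76 ← 38 ← 19 ← 49 ← 64 ← 32 ← 16 ← 8 ← 4 ← 2 ← 1
So the token now at position 67 started at position 1.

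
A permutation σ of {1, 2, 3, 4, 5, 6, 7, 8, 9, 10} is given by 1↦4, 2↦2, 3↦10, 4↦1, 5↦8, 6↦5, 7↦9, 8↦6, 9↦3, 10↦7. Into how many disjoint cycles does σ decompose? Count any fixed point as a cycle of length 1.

4

Cycle decomposition: (1 4) (2) (3 10 7 9) (5 8 6).
4 cycles.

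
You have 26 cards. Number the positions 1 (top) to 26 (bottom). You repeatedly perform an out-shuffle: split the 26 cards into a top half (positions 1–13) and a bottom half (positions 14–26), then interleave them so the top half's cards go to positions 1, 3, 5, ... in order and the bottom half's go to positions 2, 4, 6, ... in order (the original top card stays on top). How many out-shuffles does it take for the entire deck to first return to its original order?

The out-shuffle permutes the 26 positions with cycle lengths [1, 1, 4, 20].
Every card is home exactly when every cycle has completed a whole number of laps, i.e. after lcm(1, 4, 20) = 20 out-shuffles.

20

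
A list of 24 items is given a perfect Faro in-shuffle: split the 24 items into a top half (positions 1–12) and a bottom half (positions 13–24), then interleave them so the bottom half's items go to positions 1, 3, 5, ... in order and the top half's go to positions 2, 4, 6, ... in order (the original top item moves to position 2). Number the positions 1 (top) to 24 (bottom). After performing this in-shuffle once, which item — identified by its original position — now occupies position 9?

Work backwards from position 9, undoing one in-shuffle at a time:
9 ← 17
So the item now at position 9 started at position 17.

17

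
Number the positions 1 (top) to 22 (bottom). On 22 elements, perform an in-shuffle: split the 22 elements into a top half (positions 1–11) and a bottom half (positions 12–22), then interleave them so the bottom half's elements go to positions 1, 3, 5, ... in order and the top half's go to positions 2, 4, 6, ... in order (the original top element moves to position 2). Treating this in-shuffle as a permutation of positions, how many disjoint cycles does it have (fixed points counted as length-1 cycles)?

Trace each unvisited position around until it returns:
(1 2 4 8 16 9 ... len 11) (5 10 20 17 11 22 ... len 11)
2 cycles in total.

2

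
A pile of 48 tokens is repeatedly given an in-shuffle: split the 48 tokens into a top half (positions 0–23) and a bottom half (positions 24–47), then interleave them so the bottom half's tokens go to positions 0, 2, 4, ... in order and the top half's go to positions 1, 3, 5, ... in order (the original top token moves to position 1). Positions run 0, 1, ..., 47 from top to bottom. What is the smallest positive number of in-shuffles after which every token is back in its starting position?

21

The in-shuffle permutes the 48 positions with cycle lengths [3, 3, 21, 21].
Every token is home exactly when every cycle has completed a whole number of laps, i.e. after lcm(3, 21) = 21 in-shuffles.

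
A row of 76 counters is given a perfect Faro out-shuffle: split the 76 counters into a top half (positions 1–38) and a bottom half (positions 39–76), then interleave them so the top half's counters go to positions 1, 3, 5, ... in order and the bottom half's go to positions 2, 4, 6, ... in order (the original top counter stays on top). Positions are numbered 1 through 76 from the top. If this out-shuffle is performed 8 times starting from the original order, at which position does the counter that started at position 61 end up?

Track the counter's position through each out-shuffle:
61 → 46 → 16 → 31 → 61 → 46 → 16 → 31 → 61

61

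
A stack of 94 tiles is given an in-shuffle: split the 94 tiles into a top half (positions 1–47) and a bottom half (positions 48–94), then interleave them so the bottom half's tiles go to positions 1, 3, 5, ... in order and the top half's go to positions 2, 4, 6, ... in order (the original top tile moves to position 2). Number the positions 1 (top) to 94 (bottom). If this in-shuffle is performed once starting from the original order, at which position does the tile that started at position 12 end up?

Track the tile's position through each in-shuffle:
12 → 24

24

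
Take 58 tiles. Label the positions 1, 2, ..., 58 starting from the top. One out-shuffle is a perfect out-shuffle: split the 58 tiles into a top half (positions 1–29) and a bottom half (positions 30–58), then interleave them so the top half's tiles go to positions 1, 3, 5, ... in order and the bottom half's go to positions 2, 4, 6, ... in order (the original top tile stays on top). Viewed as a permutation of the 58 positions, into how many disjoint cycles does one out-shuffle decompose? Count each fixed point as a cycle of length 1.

6

Trace each unvisited position around until it returns:
(1) (2 3 5 9 17 33 ... len 18) (4 7 13 25 49 40 ... len 18) (6 11 21 41 24 47 ... len 18) (20 39) (58)
6 cycles in total.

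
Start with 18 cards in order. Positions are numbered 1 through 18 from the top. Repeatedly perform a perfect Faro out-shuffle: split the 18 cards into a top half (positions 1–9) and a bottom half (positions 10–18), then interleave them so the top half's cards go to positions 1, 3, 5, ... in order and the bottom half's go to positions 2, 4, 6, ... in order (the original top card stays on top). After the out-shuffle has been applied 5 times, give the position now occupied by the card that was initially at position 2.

16

Track the card's position through each out-shuffle:
2 → 3 → 5 → 9 → 17 → 16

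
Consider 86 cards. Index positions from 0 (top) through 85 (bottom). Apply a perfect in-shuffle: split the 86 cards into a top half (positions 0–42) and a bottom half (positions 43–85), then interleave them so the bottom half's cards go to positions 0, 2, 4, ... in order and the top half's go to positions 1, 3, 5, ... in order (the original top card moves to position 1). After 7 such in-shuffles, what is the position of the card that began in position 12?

10

Track the card's position through each in-shuffle:
12 → 25 → 51 → 16 → 33 → 67 → 48 → 10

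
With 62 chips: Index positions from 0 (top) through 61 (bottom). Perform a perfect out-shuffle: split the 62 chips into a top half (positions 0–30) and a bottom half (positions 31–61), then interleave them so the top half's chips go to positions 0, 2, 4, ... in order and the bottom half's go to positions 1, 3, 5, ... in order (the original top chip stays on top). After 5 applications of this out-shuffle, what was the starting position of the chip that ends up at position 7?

25

Work backwards from position 7, undoing one out-shuffle at a time:
7 ← 34 ← 17 ← 39 ← 50 ← 25
So the chip now at position 7 started at position 25.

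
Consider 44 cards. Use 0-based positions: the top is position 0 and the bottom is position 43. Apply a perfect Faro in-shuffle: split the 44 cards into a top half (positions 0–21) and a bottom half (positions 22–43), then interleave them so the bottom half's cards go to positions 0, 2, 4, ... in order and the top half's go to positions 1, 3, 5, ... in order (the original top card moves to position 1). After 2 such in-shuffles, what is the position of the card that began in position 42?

36

Track the card's position through each in-shuffle:
42 → 40 → 36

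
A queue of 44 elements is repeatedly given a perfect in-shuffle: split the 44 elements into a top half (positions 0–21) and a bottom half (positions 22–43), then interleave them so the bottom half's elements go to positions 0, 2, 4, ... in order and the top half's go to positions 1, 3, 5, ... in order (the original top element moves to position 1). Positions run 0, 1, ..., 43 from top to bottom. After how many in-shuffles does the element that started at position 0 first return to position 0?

Follow position 0 under repeated in-shuffles:
0 → 1 → 3 → 7 → 15 → 31 → 18 → 37 → 30 → 16 → 33 → 22 → 0
It first returns after 12 in-shuffles.

12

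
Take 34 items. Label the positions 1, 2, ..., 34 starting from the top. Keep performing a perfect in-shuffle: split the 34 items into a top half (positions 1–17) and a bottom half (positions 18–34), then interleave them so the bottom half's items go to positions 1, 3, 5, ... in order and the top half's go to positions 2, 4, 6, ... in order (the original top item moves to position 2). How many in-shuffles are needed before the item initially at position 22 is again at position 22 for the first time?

Follow position 22 under repeated in-shuffles:
22 → 9 → 18 → 1 → 2 → 4 → 8 → 16 → 32 → 29 → 23 → 11 → 22
It first returns after 12 in-shuffles.

12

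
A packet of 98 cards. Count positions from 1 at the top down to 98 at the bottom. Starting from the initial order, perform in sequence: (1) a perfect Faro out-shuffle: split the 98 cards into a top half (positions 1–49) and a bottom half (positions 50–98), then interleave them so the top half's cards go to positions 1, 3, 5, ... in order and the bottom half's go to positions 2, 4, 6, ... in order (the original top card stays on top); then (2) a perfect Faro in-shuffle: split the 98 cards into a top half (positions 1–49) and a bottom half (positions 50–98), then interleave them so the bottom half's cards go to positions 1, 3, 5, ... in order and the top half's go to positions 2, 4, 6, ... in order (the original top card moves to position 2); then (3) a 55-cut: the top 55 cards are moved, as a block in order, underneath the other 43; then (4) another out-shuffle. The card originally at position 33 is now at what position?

50

Track the card from position 33 forward through each operation:
  after op 1 (out-shuffle): 33 → 65
  after op 2 (in-shuffle): 65 → 31
  after op 3 (cut 55): 31 → 74
  after op 4 (out-shuffle): 74 → 50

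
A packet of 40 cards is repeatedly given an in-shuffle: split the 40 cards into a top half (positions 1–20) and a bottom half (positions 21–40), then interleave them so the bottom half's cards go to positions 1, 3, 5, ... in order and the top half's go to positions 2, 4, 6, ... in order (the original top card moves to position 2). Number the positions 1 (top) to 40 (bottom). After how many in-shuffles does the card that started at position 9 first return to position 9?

20

Follow position 9 under repeated in-shuffles:
9 → 18 → 36 → 31 → 21 → 1 → 2 → 4 → 8 → 16 → 32 → 23 → 5 → 10 → 20 → 40 → 39 → 37 → 33 → 25 → 9
It first returns after 20 in-shuffles.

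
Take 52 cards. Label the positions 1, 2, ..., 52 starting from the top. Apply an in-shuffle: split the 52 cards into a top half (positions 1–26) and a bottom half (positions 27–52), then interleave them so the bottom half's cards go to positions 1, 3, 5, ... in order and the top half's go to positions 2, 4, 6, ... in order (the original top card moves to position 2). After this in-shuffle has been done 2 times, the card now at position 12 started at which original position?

3

Work backwards from position 12, undoing one in-shuffle at a time:
12 ← 6 ← 3
So the card now at position 12 started at position 3.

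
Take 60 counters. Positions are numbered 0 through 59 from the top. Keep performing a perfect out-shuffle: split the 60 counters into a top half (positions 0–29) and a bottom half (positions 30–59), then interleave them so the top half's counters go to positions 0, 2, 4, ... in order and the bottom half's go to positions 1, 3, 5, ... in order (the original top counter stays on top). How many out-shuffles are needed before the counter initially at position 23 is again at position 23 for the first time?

Follow position 23 under repeated out-shuffles:
23 → 46 → 33 → 7 → 14 → 28 → 56 → 53 → ... → 23 (length 58)
It first returns after 58 out-shuffles.

58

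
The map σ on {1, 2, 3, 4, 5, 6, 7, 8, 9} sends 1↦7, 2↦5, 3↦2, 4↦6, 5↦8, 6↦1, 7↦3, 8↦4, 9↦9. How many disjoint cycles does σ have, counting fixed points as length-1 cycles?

2

Cycle decomposition: (1 7 3 2 5 8 4 6) (9).
2 cycles.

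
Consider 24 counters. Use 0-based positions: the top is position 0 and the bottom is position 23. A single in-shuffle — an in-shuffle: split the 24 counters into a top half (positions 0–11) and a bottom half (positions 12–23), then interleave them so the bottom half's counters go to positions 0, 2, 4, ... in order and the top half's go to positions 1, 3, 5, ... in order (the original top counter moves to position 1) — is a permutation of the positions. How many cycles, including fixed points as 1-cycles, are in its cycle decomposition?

2

Trace each unvisited position around until it returns:
(0 1 3 7 15 6 ... len 20) (4 9 19 14)
2 cycles in total.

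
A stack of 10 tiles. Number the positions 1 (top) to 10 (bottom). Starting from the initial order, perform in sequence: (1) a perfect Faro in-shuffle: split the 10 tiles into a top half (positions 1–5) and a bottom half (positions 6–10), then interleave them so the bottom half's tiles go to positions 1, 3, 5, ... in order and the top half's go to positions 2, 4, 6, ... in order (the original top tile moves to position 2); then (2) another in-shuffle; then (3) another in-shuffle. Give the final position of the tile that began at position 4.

10

Track the tile from position 4 forward through each operation:
  after op 1 (in-shuffle): 4 → 8
  after op 2 (in-shuffle): 8 → 5
  after op 3 (in-shuffle): 5 → 10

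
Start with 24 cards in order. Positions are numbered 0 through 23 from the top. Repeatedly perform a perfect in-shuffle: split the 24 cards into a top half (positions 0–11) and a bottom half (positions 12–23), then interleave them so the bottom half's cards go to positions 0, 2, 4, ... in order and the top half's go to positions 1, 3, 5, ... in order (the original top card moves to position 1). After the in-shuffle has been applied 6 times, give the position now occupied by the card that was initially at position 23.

10

Track the card's position through each in-shuffle:
23 → 22 → 20 → 16 → 8 → 17 → 10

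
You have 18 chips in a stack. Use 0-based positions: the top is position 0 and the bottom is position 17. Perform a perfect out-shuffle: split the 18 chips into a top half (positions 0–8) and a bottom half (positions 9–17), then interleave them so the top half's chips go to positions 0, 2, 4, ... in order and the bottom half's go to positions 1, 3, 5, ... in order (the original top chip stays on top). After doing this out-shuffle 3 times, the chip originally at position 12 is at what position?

11

Track the chip's position through each out-shuffle:
12 → 7 → 14 → 11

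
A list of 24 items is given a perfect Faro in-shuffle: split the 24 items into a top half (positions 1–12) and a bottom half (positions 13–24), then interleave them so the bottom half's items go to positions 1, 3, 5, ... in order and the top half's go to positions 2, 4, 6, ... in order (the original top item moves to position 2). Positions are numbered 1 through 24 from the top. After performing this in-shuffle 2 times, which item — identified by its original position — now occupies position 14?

Work backwards from position 14, undoing one in-shuffle at a time:
14 ← 7 ← 16
So the item now at position 14 started at position 16.

16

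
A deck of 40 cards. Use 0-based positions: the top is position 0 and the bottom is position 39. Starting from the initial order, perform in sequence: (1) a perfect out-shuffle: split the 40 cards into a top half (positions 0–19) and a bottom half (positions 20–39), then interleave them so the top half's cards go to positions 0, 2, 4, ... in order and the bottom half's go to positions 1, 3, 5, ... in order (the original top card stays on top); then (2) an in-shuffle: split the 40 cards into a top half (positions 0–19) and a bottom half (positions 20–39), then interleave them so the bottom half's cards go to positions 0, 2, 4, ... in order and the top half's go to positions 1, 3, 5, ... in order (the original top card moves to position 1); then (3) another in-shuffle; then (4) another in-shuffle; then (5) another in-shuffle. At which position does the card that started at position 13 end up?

21

Track the card from position 13 forward through each operation:
  after op 1 (out-shuffle): 13 → 26
  after op 2 (in-shuffle): 26 → 12
  after op 3 (in-shuffle): 12 → 25
  after op 4 (in-shuffle): 25 → 10
  after op 5 (in-shuffle): 10 → 21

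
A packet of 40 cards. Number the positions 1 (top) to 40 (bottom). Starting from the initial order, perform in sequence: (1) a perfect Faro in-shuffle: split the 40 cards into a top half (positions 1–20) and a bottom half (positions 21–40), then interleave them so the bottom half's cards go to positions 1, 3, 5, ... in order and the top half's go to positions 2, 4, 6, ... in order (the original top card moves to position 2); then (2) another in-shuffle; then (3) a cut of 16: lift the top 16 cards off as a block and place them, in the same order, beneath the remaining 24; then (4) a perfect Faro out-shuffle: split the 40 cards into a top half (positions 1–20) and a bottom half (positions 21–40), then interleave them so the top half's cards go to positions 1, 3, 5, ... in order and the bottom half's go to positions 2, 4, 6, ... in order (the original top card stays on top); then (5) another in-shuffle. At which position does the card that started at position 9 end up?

37

Track the card from position 9 forward through each operation:
  after op 1 (in-shuffle): 9 → 18
  after op 2 (in-shuffle): 18 → 36
  after op 3 (cut 16): 36 → 20
  after op 4 (out-shuffle): 20 → 39
  after op 5 (in-shuffle): 39 → 37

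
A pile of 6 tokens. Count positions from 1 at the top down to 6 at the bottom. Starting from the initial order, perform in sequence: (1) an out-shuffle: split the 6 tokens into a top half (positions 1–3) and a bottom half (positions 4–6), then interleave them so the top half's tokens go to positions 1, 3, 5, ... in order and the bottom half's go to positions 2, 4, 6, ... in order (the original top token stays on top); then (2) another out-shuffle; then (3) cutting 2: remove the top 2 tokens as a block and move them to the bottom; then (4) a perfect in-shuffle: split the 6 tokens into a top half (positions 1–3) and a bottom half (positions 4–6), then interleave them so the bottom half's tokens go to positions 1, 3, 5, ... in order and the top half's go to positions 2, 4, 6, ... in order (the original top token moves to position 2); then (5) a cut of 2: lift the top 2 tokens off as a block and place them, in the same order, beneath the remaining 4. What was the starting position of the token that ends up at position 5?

Undo the operations in reverse order, starting from position 5:
  undo op 5 (cut 2): 5 ← 1
  undo op 4 (in-shuffle, from bottom half): 1 ← 4
  undo op 3 (cut 2): 4 ← 6
  undo op 2 (out-shuffle, from bottom half): 6 ← 6
  undo op 1 (out-shuffle, from bottom half): 6 ← 6
So the token at position 5 came from original position 6.

6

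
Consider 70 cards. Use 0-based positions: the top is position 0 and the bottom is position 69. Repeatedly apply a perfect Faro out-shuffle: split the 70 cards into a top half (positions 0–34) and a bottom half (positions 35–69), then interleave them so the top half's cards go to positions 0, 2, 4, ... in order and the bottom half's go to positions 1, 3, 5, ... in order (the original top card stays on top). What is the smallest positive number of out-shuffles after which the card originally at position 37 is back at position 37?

22

Follow position 37 under repeated out-shuffles:
37 → 5 → 10 → 20 → 40 → 11 → 22 → 44 → ... → 37 (length 22)
It first returns after 22 out-shuffles.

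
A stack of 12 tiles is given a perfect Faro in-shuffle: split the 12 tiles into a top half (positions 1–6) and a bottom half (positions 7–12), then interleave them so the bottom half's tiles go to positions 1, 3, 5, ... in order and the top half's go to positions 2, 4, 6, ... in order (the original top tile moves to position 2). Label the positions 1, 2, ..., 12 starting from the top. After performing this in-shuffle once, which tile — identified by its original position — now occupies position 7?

10

Work backwards from position 7, undoing one in-shuffle at a time:
7 ← 10
So the tile now at position 7 started at position 10.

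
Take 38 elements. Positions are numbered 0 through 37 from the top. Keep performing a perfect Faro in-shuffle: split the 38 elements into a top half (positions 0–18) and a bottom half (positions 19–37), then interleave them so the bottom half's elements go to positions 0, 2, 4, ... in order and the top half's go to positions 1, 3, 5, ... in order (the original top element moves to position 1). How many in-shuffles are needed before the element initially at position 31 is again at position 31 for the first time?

12

Follow position 31 under repeated in-shuffles:
31 → 24 → 10 → 21 → 4 → 9 → 19 → 0 → 1 → 3 → 7 → 15 → 31
It first returns after 12 in-shuffles.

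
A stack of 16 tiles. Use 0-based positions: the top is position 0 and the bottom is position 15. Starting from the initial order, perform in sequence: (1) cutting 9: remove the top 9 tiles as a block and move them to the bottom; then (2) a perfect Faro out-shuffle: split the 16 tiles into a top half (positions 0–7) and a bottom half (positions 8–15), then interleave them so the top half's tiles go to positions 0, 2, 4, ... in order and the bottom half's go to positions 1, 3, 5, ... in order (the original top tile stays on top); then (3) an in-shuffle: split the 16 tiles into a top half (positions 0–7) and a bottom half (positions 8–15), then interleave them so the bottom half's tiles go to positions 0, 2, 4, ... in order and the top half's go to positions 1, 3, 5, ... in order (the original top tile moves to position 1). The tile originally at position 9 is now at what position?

1

Track the tile from position 9 forward through each operation:
  after op 1 (cut 9): 9 → 0
  after op 2 (out-shuffle): 0 → 0
  after op 3 (in-shuffle): 0 → 1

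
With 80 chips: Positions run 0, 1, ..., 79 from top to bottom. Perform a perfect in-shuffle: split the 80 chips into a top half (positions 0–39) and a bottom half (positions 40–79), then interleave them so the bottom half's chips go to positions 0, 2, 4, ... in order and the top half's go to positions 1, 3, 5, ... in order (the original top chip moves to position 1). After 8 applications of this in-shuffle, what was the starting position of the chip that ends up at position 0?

Work backwards from position 0, undoing one in-shuffle at a time:
0 ← 40 ← 60 ← 70 ← 75 ← 37 ← 18 ← 49 ← 24
So the chip now at position 0 started at position 24.

24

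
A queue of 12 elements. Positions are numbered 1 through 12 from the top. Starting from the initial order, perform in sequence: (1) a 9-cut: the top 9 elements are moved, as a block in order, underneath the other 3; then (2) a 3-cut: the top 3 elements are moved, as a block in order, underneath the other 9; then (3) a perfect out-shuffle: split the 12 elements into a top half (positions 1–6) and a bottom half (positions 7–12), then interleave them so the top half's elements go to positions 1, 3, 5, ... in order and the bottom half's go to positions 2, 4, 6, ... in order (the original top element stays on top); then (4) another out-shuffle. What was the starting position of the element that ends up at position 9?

3

Undo the operations in reverse order, starting from position 9:
  undo op 4 (out-shuffle, from top half): 9 ← 5
  undo op 3 (out-shuffle, from top half): 5 ← 3
  undo op 2 (cut 3): 3 ← 6
  undo op 1 (cut 9): 6 ← 3
So the element at position 9 came from original position 3.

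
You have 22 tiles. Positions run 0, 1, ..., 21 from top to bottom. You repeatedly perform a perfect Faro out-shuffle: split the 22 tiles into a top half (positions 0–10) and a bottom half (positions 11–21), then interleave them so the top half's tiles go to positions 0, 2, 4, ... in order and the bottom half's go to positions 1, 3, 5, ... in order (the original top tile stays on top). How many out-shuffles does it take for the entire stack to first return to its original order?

The out-shuffle permutes the 22 positions with cycle lengths [1, 1, 2, 3, 3, 6, 6].
Every tile is home exactly when every cycle has completed a whole number of laps, i.e. after lcm(1, 2, 3, 6) = 6 out-shuffles.

6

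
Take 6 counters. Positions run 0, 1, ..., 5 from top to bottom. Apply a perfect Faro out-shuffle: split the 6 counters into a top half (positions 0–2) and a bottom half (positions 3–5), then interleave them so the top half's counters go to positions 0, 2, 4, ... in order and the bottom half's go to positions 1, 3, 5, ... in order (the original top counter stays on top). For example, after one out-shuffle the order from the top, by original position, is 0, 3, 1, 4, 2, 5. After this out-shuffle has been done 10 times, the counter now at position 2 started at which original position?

Work backwards from position 2, undoing one out-shuffle at a time:
2 ← 1 ← 3 ← 4 ← 2 ← 1 ← 3 ← 4 ← 2 ← 1 ← 3
So the counter now at position 2 started at position 3.

3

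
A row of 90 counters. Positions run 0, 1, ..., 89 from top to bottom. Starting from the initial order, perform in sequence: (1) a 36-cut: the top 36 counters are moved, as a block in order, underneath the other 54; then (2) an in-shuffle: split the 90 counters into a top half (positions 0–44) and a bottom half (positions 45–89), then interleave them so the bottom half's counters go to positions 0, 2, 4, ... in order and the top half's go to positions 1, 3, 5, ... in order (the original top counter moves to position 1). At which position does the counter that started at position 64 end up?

57

Track the counter from position 64 forward through each operation:
  after op 1 (cut 36): 64 → 28
  after op 2 (in-shuffle): 28 → 57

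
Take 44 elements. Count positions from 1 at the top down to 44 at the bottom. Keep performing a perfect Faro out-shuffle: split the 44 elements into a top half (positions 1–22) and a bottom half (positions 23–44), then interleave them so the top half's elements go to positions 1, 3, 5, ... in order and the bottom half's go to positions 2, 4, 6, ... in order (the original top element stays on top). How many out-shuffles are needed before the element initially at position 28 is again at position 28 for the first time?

Follow position 28 under repeated out-shuffles:
28 → 12 → 23 → 2 → 3 → 5 → 9 → 17 → 33 → 22 → 43 → 42 → 40 → 36 → 28
It first returns after 14 out-shuffles.

14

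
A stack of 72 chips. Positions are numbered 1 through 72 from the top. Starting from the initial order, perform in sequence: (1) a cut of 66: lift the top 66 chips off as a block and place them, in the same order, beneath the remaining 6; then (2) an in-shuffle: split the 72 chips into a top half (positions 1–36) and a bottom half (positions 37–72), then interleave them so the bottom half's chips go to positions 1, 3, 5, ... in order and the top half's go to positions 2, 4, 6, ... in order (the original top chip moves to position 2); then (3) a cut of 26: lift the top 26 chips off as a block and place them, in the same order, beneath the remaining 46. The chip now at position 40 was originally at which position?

Undo the operations in reverse order, starting from position 40:
  undo op 3 (cut 26): 40 ← 66
  undo op 2 (in-shuffle, from top half): 66 ← 33
  undo op 1 (cut 66): 33 ← 27
So the chip at position 40 came from original position 27.

27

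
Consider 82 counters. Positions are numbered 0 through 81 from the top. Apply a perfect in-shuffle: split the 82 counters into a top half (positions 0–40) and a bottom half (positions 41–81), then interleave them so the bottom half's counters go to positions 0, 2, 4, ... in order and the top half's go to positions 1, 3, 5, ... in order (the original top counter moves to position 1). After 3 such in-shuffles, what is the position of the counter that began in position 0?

7

Track the counter's position through each in-shuffle:
0 → 1 → 3 → 7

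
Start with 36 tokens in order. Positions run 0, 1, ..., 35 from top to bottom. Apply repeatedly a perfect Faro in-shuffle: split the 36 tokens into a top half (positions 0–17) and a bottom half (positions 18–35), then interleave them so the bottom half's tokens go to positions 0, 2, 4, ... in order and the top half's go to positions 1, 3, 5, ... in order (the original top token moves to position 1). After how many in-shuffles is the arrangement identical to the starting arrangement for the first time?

The in-shuffle permutes the 36 positions with cycle lengths [36].
Every token is home exactly when every cycle has completed a whole number of laps, i.e. after lcm(36) = 36 in-shuffles.

36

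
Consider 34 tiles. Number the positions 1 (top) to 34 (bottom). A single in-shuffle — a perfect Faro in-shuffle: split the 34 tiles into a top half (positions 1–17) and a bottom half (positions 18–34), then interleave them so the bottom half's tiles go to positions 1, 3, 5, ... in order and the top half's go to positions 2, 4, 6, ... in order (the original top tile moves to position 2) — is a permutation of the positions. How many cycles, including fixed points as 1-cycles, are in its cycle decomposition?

Trace each unvisited position around until it returns:
(1 2 4 8 16 32 ... len 12) (3 6 12 24 13 26 ... len 12) (5 10 20) (7 14 28 21) (15 30 25)
5 cycles in total.

5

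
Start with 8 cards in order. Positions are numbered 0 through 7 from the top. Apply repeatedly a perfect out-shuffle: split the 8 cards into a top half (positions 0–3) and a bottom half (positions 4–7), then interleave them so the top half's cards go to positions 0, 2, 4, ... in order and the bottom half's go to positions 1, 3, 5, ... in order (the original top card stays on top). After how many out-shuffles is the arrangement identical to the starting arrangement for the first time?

The out-shuffle permutes the 8 positions with cycle lengths [1, 1, 3, 3].
Every card is home exactly when every cycle has completed a whole number of laps, i.e. after lcm(1, 3) = 3 out-shuffles.

3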